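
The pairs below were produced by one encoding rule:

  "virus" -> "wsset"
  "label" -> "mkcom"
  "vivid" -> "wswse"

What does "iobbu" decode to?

Shifts by position in virus: pos 0: v→w (+1), pos 1: i→s (+10), pos 2: r→s (+1), pos 3: u→e (+10) — repeating every 2. A repeating key of period 2 is used — shifts +1, +10 over and over.
Decoding iobbu: i−1=h, o−10=e, b−1=a, b−10=r, u−1=t.

heart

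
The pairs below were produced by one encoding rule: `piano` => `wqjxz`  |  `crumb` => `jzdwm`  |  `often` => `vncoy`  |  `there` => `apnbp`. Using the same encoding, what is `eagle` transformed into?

In piano: p→w is +7, i→q is +8, a→j is +9, n→x is +10 — the shift increases by 1 each position. The shift increases by 1 at each position, starting from +7: 7, 8, 9, ….
On eagle: e+7=l, a+8=i, g+9=p, l+10=v, e+11=p.

lipvp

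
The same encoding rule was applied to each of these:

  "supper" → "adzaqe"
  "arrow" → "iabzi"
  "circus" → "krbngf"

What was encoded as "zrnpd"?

rider

In supper: s→a is +8, u→d is +9, p→z is +10, p→a is +11 — the shift increases by 1 each position. Each letter shifts forward by (position + 8), i.e. 8, 9, 10, … — the shift grows by one for each successive letter.
Undoing it on zrnpd: z−8=r, r−9=i, n−10=d, p−11=e, d−12=r.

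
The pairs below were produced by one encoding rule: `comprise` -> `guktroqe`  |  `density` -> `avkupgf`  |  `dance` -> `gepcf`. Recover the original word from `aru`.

The output letters match the input read backwards, each shifted +2: comprise reversed is esirpmoc. Read the word backwards and shift each letter +2.
Decoding aru: shift back: a−2=y, r−2=p, u−2=s → yps; then reverse → spy.

spy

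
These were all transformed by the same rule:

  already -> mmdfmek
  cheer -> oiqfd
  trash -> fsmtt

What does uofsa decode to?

intro

Shifts by position in already: pos 0: a→m (+12), pos 1: l→m (+1), pos 2: r→d (+12), pos 3: e→f (+1) — repeating every 2. It's a Vigenère-style cipher with numeric key [12,1]: position i shifts by key[i mod 2].
Decoding uofsa: u−12=i, o−1=n, f−12=t, s−1=r, a−12=o.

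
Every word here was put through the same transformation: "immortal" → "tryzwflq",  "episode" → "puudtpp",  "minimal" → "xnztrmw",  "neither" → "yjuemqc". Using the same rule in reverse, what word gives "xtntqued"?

mobility

Shifts by position in immortal: pos 0: i→t (+11), pos 1: m→r (+5), pos 2: m→y (+12), pos 3: o→z (+11), pos 4: r→w (+5), pos 5: t→f (+12) — repeating every 3. The shifts repeat in a cycle of length 3: positions 0,1,… shift by +11, +5, +12, then the pattern repeats.
Reversing it on xtntqued: x−11=m, t−5=o, n−12=b, t−11=i, q−5=l, u−12=i, e−11=t, d−5=y.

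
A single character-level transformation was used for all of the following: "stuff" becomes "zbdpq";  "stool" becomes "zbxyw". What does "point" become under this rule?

The shift increases by 1 at each position, starting from +7: 7, 8, 9, ….
For point: p+7=w, o+8=w, i+9=r, n+10=x, t+11=e.

wwrxe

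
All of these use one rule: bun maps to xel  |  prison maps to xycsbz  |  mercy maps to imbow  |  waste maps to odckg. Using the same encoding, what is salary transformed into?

ibkvkc

The word is reversed, then every letter is shifted forward by 10.
On salary: reverse → yralas; then shift: y+10=i, r+10=b, a+10=k, l+10=v, a+10=k, s+10=c.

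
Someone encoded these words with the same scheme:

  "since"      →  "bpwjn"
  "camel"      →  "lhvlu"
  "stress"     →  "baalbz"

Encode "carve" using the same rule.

The shifts repeat in a cycle of length 2: positions 0,1,… shift by +9, +7, then the pattern repeats.
For carve: c+9=l, a+7=h, r+9=a, v+7=c, e+9=n.

lhacn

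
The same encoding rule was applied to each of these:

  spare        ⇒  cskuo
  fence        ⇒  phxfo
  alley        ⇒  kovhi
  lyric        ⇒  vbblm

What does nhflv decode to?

Shifts by position in spare: pos 0: s→c (+10), pos 1: p→s (+3), pos 2: a→k (+10), pos 3: r→u (+3) — repeating every 2. A repeating key of period 2 is used — shifts +10, +3 over and over.
Reversing it on nhflv: n−10=d, h−3=e, f−10=v, l−3=i, v−10=l.

devil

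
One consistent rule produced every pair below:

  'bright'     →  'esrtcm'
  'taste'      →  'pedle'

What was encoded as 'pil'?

axe

The output letters match the input read backwards, each shifted +11: bright reversed is thgirb. The word is reversed, then every letter is shifted forward by 11.
Undoing it on pil: shift back: p−11=e, i−11=x, l−11=a → exa; then reverse → axe.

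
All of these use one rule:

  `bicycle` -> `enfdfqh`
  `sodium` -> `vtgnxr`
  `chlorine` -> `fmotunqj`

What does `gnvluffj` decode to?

Shifts by position in bicycle: pos 0: b→e (+3), pos 1: i→n (+5), pos 2: c→f (+3), pos 3: y→d (+5) — repeating every 2. The shifts repeat in a cycle of length 2: positions 0,1,… shift by +3, +5, then the pattern repeats.
Undoing it on gnvluffj: g−3=d, n−5=i, v−3=s, l−5=g, u−3=r, f−5=a, f−3=c, j−5=e.

disgrace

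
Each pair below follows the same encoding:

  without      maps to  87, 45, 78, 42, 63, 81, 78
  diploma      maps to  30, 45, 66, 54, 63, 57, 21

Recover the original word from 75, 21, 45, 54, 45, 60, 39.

w(#23)→87 and i(#9)→45: differences scale by 3, so n = 3·pos + 18. With a=1..z=26, the number is 3·pos + 18.
Reversing it on 75, 21, 45, 54, 45, 60, 39: 75→(75−18)÷3=19=s, 21→(21−18)÷3=1=a, 45→(45−18)÷3=9=i, 54→(54−18)÷3=12=l, 45→(45−18)÷3=9=i, 60→(60−18)÷3=14=n, 39→(39−18)÷3=7=g.

sailing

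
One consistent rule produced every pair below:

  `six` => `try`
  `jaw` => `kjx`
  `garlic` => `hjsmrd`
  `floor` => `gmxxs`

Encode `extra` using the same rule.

The shift depends on letter class: consonant s→t is +1, but vowel i→r is +9. Two shifts are in play — +9 for a/e/i/o/u, +1 for every other letter.
Applying it to extra: e(vowel)+9=n, x(cons)+1=y, t(cons)+1=u, r(cons)+1=s, a(vowel)+9=j.

nyusj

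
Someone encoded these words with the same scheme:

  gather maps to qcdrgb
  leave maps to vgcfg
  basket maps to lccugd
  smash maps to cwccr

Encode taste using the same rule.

dccdg

The shift depends on letter class: consonant g→q is +10, but vowel a→c is +2. Vowels shift forward by 2 and consonants shift forward by 10.
Applying it to taste: t(cons)+10=d, a(vowel)+2=c, s(cons)+10=c, t(cons)+10=d, e(vowel)+2=g.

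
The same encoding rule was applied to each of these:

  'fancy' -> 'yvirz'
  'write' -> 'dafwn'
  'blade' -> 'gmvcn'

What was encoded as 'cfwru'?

ditch

Treating letters as 0–25, the rule is x ↦ 11x + 21 (mod 26).
Decoding cfwru: c(2)→19·(2−21)≡3=d; f(5)→19·(5−21)≡8=i; w(22)→19·(22−21)≡19=t; r(17)→19·(17−21)≡2=c; u(20)→19·(20−21)≡7=h (all mod 26).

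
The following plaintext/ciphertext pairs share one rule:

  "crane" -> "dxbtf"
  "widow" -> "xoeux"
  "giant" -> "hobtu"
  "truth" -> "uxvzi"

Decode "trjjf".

slide

Shifts by position in crane: pos 0: c→d (+1), pos 1: r→x (+6), pos 2: a→b (+1), pos 3: n→t (+6) — repeating every 2. It's a Vigenère-style cipher with numeric key [1,6]: position i shifts by key[i mod 2].
Decoding trjjf: t−1=s, r−6=l, j−1=i, j−6=d, f−1=e.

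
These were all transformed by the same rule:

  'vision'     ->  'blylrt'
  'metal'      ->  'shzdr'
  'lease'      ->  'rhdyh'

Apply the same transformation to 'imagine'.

The shift depends on letter class: consonant v→b is +6, but vowel i→l is +3. The rule splits by letter class: vowels +3, consonants +6.
For imagine: i(vowel)+3=l, m(cons)+6=s, a(vowel)+3=d, g(cons)+6=m, i(vowel)+3=l, n(cons)+6=t, e(vowel)+3=h.

lsdmlth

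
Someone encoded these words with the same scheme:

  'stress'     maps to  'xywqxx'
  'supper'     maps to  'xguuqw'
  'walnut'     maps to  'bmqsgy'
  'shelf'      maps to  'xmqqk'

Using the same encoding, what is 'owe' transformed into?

Vowels shift forward by 12 and consonants shift forward by 5.
For owe: o(vowel)+12=a, w(cons)+5=b, e(vowel)+12=q.

abq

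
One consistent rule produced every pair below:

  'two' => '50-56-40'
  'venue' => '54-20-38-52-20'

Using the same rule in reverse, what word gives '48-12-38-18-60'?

sandy

With a=1..z=26, the number is 2·pos + 10.
Decoding 48-12-38-18-60: 48→(48−10)÷2=19=s, 12→(12−10)÷2=1=a, 38→(38−10)÷2=14=n, 18→(18−10)÷2=4=d, 60→(60−10)÷2=25=y.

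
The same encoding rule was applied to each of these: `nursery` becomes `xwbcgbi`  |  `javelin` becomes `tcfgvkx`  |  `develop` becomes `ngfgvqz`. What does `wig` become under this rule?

The rule splits by letter class: vowels +2, consonants +10.
Applying it to wig: w(cons)+10=g, i(vowel)+2=k, g(cons)+10=q.

gkq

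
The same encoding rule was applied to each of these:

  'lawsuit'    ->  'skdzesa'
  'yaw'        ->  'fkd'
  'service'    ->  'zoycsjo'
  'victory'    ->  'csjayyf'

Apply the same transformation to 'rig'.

Vowels shift forward by 10 and consonants shift forward by 7.
On rig: r(cons)+7=y, i(vowel)+10=s, g(cons)+7=n.

ysn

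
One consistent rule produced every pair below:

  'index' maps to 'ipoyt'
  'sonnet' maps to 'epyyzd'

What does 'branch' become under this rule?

The output letters match the input read backwards, each shifted +11: index reversed is xedni. The word is reversed, then every letter is shifted forward by 11.
On branch: reverse → hcnarb; then shift: h+11=s, c+11=n, n+11=y, a+11=l, r+11=c, b+11=m.

snylcm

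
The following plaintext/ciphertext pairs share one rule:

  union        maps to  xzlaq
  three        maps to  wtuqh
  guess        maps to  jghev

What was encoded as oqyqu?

Shifts by position in union: pos 0: u→x (+3), pos 1: n→z (+12), pos 2: i→l (+3), pos 3: o→a (+12) — repeating every 2. A repeating key of period 2 is used — shifts +3, +12 over and over.
Decoding oqyqu: o−3=l, q−12=e, y−3=v, q−12=e, u−3=r.

lever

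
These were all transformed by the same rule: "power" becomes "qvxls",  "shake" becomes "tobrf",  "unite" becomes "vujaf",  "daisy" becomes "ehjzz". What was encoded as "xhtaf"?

The shifts repeat in a cycle of length 2: positions 0,1,… shift by +1, +7, then the pattern repeats.
Undoing it on xhtaf: x−1=w, h−7=a, t−1=s, a−7=t, f−1=e.

waste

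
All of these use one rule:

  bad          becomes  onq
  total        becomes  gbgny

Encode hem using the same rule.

urz

This is a Caesar cipher with shift 13.
On hem: h+13=u, e+13=r, m+13=z.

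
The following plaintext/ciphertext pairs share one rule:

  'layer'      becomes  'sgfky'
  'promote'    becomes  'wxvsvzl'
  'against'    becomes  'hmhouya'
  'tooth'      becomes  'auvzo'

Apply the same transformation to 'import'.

pswuyz

Shifts by position in layer: pos 0: l→s (+7), pos 1: a→g (+6), pos 2: y→f (+7), pos 3: e→k (+6) — repeating every 2. It's a Vigenère-style cipher with numeric key [7,6]: position i shifts by key[i mod 2].
For import: i+7=p, m+6=s, p+7=w, o+6=u, r+7=y, t+6=z.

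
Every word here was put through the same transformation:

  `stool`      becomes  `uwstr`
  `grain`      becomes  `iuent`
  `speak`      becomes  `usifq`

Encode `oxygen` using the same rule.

qaclku

In stool: s→u is +2, t→w is +3, o→s is +4, o→t is +5 — the shift increases by 1 each position. Letter i (0-indexed) is shifted by i+2, so successive shifts are 2, 3, 4, ….
Applying it to oxygen: o+2=q, x+3=a, y+4=c, g+5=l, e+6=k, n+7=u.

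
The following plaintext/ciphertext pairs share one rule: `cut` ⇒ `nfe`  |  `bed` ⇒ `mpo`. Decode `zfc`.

Compare letters: c→n is +11, u→f is +11, t→e is +11 — a constant shift. It's a constant shift of +11 (ROT11).
Decoding zfc: z−11=o, f−11=u, c−11=r.

our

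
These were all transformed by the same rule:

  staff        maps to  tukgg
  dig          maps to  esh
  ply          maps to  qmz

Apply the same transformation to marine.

nkssoo

The shift depends on letter class: consonant s→t is +1, but vowel a→k is +10. Two shifts are in play — +10 for a/e/i/o/u, +1 for every other letter.
Applying it to marine: m(cons)+1=n, a(vowel)+10=k, r(cons)+1=s, i(vowel)+10=s, n(cons)+1=o, e(vowel)+10=o.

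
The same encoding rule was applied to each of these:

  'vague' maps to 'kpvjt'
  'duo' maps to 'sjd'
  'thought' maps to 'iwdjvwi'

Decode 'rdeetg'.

copper

Compare letters: v→k is +15, a→p is +15, g→v is +15 — a constant shift. This is a Caesar cipher with shift 15.
Decoding rdeetg: r−15=c, d−15=o, e−15=p, e−15=p, t−15=e, g−15=r.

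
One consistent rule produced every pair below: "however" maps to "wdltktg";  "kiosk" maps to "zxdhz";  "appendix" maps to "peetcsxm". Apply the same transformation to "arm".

This is a Caesar cipher with shift 15.
Applying it to arm: a+15=p, r+15=g, m+15=b.

pgb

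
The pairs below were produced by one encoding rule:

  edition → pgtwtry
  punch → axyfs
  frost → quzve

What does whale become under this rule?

hklop

Shifts by position in edition: pos 0: e→p (+11), pos 1: d→g (+3), pos 2: i→t (+11), pos 3: t→w (+3) — repeating every 2. A repeating key of period 2 is used — shifts +11, +3 over and over.
On whale: w+11=h, h+3=k, a+11=l, l+3=o, e+11=p.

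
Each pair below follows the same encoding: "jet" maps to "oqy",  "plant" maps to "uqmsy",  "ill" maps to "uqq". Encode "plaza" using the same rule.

uqmem

The shift depends on letter class: consonant j→o is +5, but vowel e→q is +12. Two shifts are in play — +12 for a/e/i/o/u, +5 for every other letter.
Applying it to plaza: p(cons)+5=u, l(cons)+5=q, a(vowel)+12=m, z(cons)+5=e, a(vowel)+12=m.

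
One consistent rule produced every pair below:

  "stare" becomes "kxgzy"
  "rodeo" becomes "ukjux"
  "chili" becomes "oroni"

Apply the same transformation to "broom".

suuxh

The output letters match the input read backwards, each shifted +6: stare reversed is erats. Read the word backwards and shift each letter +6.
For broom: reverse → moorb; then shift: m+6=s, o+6=u, o+6=u, r+6=x, b+6=h.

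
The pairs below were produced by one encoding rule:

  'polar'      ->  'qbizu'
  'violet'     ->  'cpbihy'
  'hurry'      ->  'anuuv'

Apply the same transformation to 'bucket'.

This is an affine cipher: with a=0,…,z=25, each position x becomes (15x+25) mod 26.
For bucket: b(1)→15·1+25≡14=o; u(20)→15·20+25≡13=n; c(2)→15·2+25≡3=d; k(10)→15·10+25≡19=t; e(4)→15·4+25≡7=h; t(19)→15·19+25≡24=y (all mod 26).

ondthy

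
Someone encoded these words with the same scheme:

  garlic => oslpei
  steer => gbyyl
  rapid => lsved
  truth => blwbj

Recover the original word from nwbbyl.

g(6)→o(14) and a(0)→s(18) fit y≡21x+18 (mod 26); the inverse of 21 mod 26 is 5. This is an affine cipher: with a=0,…,z=25, each position x becomes (21x+18) mod 26.
Reversing it on nwbbyl: n(13)→5·(13−18)≡1=b; w(22)→5·(22−18)≡20=u; b(1)→5·(1−18)≡19=t; b(1)→5·(1−18)≡19=t; y(24)→5·(24−18)≡4=e; l(11)→5·(11−18)≡17=r (all mod 26).

butter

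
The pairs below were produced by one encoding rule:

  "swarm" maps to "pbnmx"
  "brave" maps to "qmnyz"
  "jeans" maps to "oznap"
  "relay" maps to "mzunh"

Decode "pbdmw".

s(18)→p(15) and w(22)→b(1) fit y≡3x+13 (mod 26); the inverse of 3 mod 26 is 9. This is an affine cipher: with a=0,…,z=25, each position x becomes (3x+13) mod 26.
Undoing it on pbdmw: p(15)→9·(15−13)≡18=s; b(1)→9·(1−13)≡22=w; d(3)→9·(3−13)≡14=o; m(12)→9·(12−13)≡17=r; w(22)→9·(22−13)≡3=d (all mod 26).

sword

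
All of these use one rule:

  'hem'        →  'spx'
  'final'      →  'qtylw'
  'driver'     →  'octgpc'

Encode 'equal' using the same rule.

Compare letters: h→s is +11, e→p is +11, m→x is +11 — a constant shift. This is a Caesar cipher with shift 11.
On equal: e+11=p, q+11=b, u+11=f, a+11=l, l+11=w.

pbflw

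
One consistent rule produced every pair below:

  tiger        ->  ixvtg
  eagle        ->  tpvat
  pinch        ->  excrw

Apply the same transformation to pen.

etc

This is a Caesar cipher with shift 15.
For pen: p+15=e, e+15=t, n+15=c.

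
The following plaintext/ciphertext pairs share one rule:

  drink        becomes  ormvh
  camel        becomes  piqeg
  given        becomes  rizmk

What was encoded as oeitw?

Two steps: reverse the string, then apply a Caesar shift of +4.
Reversing it on oeitw: shift back: o−4=k, e−4=a, i−4=e, t−4=p, w−4=s → kaeps; then reverse → speak.

speak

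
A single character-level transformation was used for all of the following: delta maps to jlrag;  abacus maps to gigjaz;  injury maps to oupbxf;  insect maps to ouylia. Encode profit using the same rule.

Shifts by position in delta: pos 0: d→j (+6), pos 1: e→l (+7), pos 2: l→r (+6), pos 3: t→a (+7) — repeating every 2. It's a Vigenère-style cipher with numeric key [6,7]: position i shifts by key[i mod 2].
For profit: p+6=v, r+7=y, o+6=u, f+7=m, i+6=o, t+7=a.

vyumoa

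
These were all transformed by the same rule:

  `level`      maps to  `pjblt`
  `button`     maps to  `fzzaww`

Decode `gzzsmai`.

cutlery

The shift increases by 1 at each position, starting from +4: 4, 5, 6, ….
Decoding gzzsmai: g−4=c, z−5=u, z−6=t, s−7=l, m−8=e, a−9=r, i−10=y.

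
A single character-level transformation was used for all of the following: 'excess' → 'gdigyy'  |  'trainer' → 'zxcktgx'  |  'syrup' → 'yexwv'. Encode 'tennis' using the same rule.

Vowels shift forward by 2 and consonants shift forward by 6.
For tennis: t(cons)+6=z, e(vowel)+2=g, n(cons)+6=t, n(cons)+6=t, i(vowel)+2=k, s(cons)+6=y.

zgttky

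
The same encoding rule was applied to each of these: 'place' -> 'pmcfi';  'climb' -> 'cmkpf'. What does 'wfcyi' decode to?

weave

In place: p→p is +0, l→m is +1, a→c is +2, c→f is +3 — the shift increases by 1 each position. The shift increases by 1 at each position, starting from +0: 0, 1, 2, ….
Decoding wfcyi: w−0=w, f−1=e, c−2=a, y−3=v, i−4=e.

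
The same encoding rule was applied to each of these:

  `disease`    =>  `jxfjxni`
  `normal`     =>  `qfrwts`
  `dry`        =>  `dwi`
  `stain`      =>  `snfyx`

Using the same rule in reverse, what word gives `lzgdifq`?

ladybug

The output letters match the input read backwards, each shifted +5: disease reversed is esaesid. Read the word backwards and shift each letter +5.
Reversing it on lzgdifq: shift back: l−5=g, z−5=u, g−5=b, d−5=y, i−5=d, f−5=a, q−5=l → gubydal; then reverse → ladybug.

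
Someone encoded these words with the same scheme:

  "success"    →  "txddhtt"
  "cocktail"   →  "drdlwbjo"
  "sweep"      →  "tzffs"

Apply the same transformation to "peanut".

qhboxu

Shifts by position in success: pos 0: s→t (+1), pos 1: u→x (+3), pos 2: c→d (+1), pos 3: c→d (+1), pos 4: e→h (+3), pos 5: s→t (+1) — repeating every 3. It's a Vigenère-style cipher with numeric key [1,3,1]: position i shifts by key[i mod 3].
Applying it to peanut: p+1=q, e+3=h, a+1=b, n+1=o, u+3=x, t+1=u.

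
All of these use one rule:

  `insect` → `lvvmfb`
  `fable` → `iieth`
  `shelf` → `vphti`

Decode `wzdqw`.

Shifts by position in insect: pos 0: i→l (+3), pos 1: n→v (+8), pos 2: s→v (+3), pos 3: e→m (+8) — repeating every 2. A repeating key of period 2 is used — shifts +3, +8 over and over.
Reversing it on wzdqw: w−3=t, z−8=r, d−3=a, q−8=i, w−3=t.

trait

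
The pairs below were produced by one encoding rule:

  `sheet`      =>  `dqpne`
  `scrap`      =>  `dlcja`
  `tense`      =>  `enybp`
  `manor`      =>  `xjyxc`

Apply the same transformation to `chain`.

nqlry

The shifts repeat in a cycle of length 2: positions 0,1,… shift by +11, +9, then the pattern repeats.
Applying it to chain: c+11=n, h+9=q, a+11=l, i+9=r, n+11=y.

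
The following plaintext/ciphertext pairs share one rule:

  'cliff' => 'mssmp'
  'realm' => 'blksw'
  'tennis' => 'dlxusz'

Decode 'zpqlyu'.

It's a Vigenère-style cipher with numeric key [10,7]: position i shifts by key[i mod 2].
Decoding zpqlyu: z−10=p, p−7=i, q−10=g, l−7=e, y−10=o, u−7=n.

pigeon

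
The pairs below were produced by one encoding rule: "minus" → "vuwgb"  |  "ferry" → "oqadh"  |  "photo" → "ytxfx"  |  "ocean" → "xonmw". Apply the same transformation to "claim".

lxjuv

The shifts repeat in a cycle of length 2: positions 0,1,… shift by +9, +12, then the pattern repeats.
For claim: c+9=l, l+12=x, a+9=j, i+12=u, m+9=v.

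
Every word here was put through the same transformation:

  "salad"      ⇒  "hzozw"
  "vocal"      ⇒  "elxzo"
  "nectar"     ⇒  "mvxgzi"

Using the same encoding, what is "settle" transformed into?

This is the alphabet-reversal cipher (Atbash): a becomes z, b becomes y, etc.
Applying it to settle: s↔h, e↔v, t↔g, t↔g, l↔o, e↔v.

hvggov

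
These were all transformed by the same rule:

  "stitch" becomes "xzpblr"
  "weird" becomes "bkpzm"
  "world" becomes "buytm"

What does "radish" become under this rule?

In stitch: s→x is +5, t→z is +6, i→p is +7, t→b is +8 — the shift increases by 1 each position. The shift increases by 1 at each position, starting from +5: 5, 6, 7, ….
For radish: r+5=w, a+6=g, d+7=k, i+8=q, s+9=b, h+10=r.

wgkqbr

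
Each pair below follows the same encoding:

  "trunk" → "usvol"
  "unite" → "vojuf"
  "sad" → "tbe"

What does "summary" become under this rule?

tvnnbsz

Compare letters: t→u is +1, r→s is +1, u→v is +1 — a constant shift. Every letter moves 1 place later in the alphabet, wrapping around z→a.
For summary: s+1=t, u+1=v, m+1=n, m+1=n, a+1=b, r+1=s, y+1=z.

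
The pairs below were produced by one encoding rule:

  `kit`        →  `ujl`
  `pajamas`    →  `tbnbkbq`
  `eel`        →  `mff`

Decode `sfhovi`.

The output letters match the input read backwards, each shifted +1: kit reversed is tik. Two steps: reverse the string, then apply a Caesar shift of +1.
Undoing it on sfhovi: shift back: s−1=r, f−1=e, h−1=g, o−1=n, v−1=u, i−1=h → regnuh; then reverse → hunger.

hunger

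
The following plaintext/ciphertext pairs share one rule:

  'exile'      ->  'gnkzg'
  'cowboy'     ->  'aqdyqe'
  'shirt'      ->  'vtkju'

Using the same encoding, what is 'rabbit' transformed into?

vkddct

The output letters match the input read backwards, each shifted +2: exile reversed is elixe. Two steps: reverse the string, then apply a Caesar shift of +2.
Applying it to rabbit: reverse → tibbar; then shift: t+2=v, i+2=k, b+2=d, b+2=d, a+2=c, r+2=t.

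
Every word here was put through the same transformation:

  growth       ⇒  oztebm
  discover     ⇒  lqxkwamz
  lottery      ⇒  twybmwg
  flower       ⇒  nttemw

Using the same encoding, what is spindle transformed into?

axnvlqm

Shifts by position in growth: pos 0: g→o (+8), pos 1: r→z (+8), pos 2: o→t (+5), pos 3: w→e (+8), pos 4: t→b (+8), pos 5: h→m (+5) — repeating every 3. It's a Vigenère-style cipher with numeric key [8,8,5]: position i shifts by key[i mod 3].
On spindle: s+8=a, p+8=x, i+5=n, n+8=v, d+8=l, l+5=q, e+8=m.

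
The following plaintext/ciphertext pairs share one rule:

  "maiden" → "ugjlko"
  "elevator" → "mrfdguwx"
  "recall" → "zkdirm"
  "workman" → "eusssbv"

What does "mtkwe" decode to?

Shifts by position in maiden: pos 0: m→u (+8), pos 1: a→g (+6), pos 2: i→j (+1), pos 3: d→l (+8), pos 4: e→k (+6), pos 5: n→o (+1) — repeating every 3. It's a Vigenère-style cipher with numeric key [8,6,1]: position i shifts by key[i mod 3].
Decoding mtkwe: m−8=e, t−6=n, k−1=j, w−8=o, e−6=y.

enjoy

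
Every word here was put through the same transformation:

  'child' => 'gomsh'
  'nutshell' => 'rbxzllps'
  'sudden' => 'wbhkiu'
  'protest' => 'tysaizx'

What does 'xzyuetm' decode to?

A repeating key of period 2 is used — shifts +4, +7 over and over.
Reversing it on xzyuetm: x−4=t, z−7=s, y−4=u, u−7=n, e−4=a, t−7=m, m−4=i.

tsunami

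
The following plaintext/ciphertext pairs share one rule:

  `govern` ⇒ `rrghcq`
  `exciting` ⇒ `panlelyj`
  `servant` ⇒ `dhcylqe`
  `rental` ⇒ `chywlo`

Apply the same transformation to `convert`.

Shifts by position in govern: pos 0: g→r (+11), pos 1: o→r (+3), pos 2: v→g (+11), pos 3: e→h (+3) — repeating every 2. It's a Vigenère-style cipher with numeric key [11,3]: position i shifts by key[i mod 2].
For convert: c+11=n, o+3=r, n+11=y, v+3=y, e+11=p, r+3=u, t+11=e.

nryypue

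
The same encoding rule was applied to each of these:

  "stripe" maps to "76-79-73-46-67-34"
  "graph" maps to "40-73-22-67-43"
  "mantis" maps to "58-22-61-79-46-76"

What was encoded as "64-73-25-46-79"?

s(#19)→76 and t(#20)→79: differences scale by 3, so n = 3·pos + 19. The formula is n = 3×(alphabet index, a=1) + 19.
Reversing it on 64-73-25-46-79: 64→(64−19)÷3=15=o, 73→(73−19)÷3=18=r, 25→(25−19)÷3=2=b, 46→(46−19)÷3=9=i, 79→(79−19)÷3=20=t.

orbit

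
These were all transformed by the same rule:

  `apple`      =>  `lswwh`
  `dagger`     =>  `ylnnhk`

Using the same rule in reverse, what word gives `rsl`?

elk

The output letters match the input read backwards, each shifted +7: apple reversed is elppa. Two steps: reverse the string, then apply a Caesar shift of +7.
Decoding rsl: shift back: r−7=k, s−7=l, l−7=e → kle; then reverse → elk.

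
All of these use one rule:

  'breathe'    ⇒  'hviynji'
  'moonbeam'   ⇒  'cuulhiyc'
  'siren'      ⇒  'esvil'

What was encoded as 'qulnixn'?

Treating letters as 0–25, the rule is x ↦ 9x + 24 (mod 26).
Reversing it on qulnixn: q(16)→3·(16−24)≡2=c; u(20)→3·(20−24)≡14=o; l(11)→3·(11−24)≡13=n; n(13)→3·(13−24)≡19=t; i(8)→3·(8−24)≡4=e; x(23)→3·(23−24)≡23=x; n(13)→3·(13−24)≡19=t (all mod 26).

context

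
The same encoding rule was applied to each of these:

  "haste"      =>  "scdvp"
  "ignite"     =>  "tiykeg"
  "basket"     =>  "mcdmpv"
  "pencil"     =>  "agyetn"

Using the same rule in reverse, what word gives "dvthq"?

stiff

Shifts by position in haste: pos 0: h→s (+11), pos 1: a→c (+2), pos 2: s→d (+11), pos 3: t→v (+2) — repeating every 2. It's a Vigenère-style cipher with numeric key [11,2]: position i shifts by key[i mod 2].
Reversing it on dvthq: d−11=s, v−2=t, t−11=i, h−2=f, q−11=f.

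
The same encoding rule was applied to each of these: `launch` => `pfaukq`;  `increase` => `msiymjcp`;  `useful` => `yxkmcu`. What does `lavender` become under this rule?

pfblvmoc

In launch: l→p is +4, a→f is +5, u→a is +6, n→u is +7 — the shift increases by 1 each position. Letter i (0-indexed) is shifted by i+4, so successive shifts are 4, 5, 6, ….
Applying it to lavender: l+4=p, a+5=f, v+6=b, e+7=l, n+8=v, d+9=m, e+10=o, r+11=c.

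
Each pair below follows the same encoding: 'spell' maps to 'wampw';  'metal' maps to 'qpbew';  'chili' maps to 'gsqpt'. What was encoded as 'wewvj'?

Shifts by position in spell: pos 0: s→w (+4), pos 1: p→a (+11), pos 2: e→m (+8), pos 3: l→p (+4), pos 4: l→w (+11) — repeating every 3. A repeating key of period 3 is used — shifts +4, +11, +8 over and over.
Reversing it on wewvj: w−4=s, e−11=t, w−8=o, v−4=r, j−11=y.

story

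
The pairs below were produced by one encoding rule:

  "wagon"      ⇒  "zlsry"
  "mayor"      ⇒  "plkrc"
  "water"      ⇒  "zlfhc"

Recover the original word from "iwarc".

floor

The shifts repeat in a cycle of length 3: positions 0,1,… shift by +3, +11, +12, then the pattern repeats.
Undoing it on iwarc: i−3=f, w−11=l, a−12=o, r−3=o, c−11=r.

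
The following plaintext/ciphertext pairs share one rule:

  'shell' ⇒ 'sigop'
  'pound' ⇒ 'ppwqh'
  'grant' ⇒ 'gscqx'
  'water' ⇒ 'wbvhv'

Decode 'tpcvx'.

In shell: s→s is +0, h→i is +1, e→g is +2, l→o is +3 — the shift increases by 1 each position. Letter i (0-indexed) is shifted by i+0, so successive shifts are 0, 1, 2, ….
Undoing it on tpcvx: t−0=t, p−1=o, c−2=a, v−3=s, x−4=t.

toast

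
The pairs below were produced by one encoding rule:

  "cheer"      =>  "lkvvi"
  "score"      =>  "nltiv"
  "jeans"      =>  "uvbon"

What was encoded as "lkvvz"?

This is an affine cipher: with a=0,…,z=25, each position x becomes (5x+1) mod 26.
Decoding lkvvz: l(11)→21·(11−1)≡2=c; k(10)→21·(10−1)≡7=h; v(21)→21·(21−1)≡4=e; v(21)→21·(21−1)≡4=e; z(25)→21·(25−1)≡10=k (all mod 26).

cheek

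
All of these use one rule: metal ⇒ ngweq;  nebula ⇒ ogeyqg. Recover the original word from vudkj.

In metal: m→n is +1, e→g is +2, t→w is +3, a→e is +4 — the shift increases by 1 each position. Each letter shifts forward by (position + 1), i.e. 1, 2, 3, … — the shift grows by one for each successive letter.
Undoing it on vudkj: v−1=u, u−2=s, d−3=a, k−4=g, j−5=e.

usage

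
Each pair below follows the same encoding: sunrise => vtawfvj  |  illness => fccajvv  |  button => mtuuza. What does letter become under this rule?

Each letter's alphabet position (a=0..z=25) is mapped through 25·x+13 mod 26 — an affine cipher.
For letter: l(11)→25·11+13≡2=c; e(4)→25·4+13≡9=j; t(19)→25·19+13≡20=u; t(19)→25·19+13≡20=u; e(4)→25·4+13≡9=j; r(17)→25·17+13≡22=w (all mod 26).

cjuujw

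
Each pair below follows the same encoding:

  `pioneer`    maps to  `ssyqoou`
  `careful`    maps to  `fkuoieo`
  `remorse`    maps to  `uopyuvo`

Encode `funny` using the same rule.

Two shifts are in play — +10 for a/e/i/o/u, +3 for every other letter.
For funny: f(cons)+3=i, u(vowel)+10=e, n(cons)+3=q, n(cons)+3=q, y(cons)+3=b.

ieqqb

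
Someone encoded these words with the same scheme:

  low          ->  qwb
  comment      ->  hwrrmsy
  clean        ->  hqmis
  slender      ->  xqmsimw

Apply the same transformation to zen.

ems

The shift depends on letter class: consonant l→q is +5, but vowel o→w is +8. The rule splits by letter class: vowels +8, consonants +5.
Applying it to zen: z(cons)+5=e, e(vowel)+8=m, n(cons)+5=s.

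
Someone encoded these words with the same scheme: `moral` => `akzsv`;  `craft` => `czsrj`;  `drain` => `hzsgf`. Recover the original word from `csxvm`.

m(12)→a(0) and o(14)→k(10) fit y≡5x+18 (mod 26); the inverse of 5 mod 26 is 21. Treating letters as 0–25, the rule is x ↦ 5x + 18 (mod 26).
Reversing it on csxvm: c(2)→21·(2−18)≡2=c; s(18)→21·(18−18)≡0=a; x(23)→21·(23−18)≡1=b; v(21)→21·(21−18)≡11=l; m(12)→21·(12−18)≡4=e (all mod 26).

cable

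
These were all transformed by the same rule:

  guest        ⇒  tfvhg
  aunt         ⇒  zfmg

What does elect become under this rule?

Each pair mirrors across the alphabet (g↔t, u↔f, e↔v): positions sum to 25. Each letter is replaced by its mirror in the alphabet: a↔z, b↔y, c↔x, and so on (the Atbash cipher).
For elect: e↔v, l↔o, e↔v, c↔x, t↔g.

vovxg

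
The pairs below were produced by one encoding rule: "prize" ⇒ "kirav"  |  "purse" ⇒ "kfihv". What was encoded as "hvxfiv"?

secure

Each letter is replaced by its mirror in the alphabet: a↔z, b↔y, c↔x, and so on (the Atbash cipher).
Decoding hvxfiv: h↔s, v↔e, x↔c, f↔u, i↔r, v↔e.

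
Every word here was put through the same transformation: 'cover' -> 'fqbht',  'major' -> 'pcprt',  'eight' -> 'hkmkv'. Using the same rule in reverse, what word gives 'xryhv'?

Shifts by position in cover: pos 0: c→f (+3), pos 1: o→q (+2), pos 2: v→b (+6), pos 3: e→h (+3), pos 4: r→t (+2) — repeating every 3. It's a Vigenère-style cipher with numeric key [3,2,6]: position i shifts by key[i mod 3].
Reversing it on xryhv: x−3=u, r−2=p, y−6=s, h−3=e, v−2=t.

upset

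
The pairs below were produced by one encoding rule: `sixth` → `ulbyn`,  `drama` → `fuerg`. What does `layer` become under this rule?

Each letter shifts forward by (position + 2), i.e. 2, 3, 4, … — the shift grows by one for each successive letter.
For layer: l+2=n, a+3=d, y+4=c, e+5=j, r+6=x.

ndcjx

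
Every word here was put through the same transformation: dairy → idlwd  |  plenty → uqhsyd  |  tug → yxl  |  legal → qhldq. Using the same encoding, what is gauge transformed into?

The shift depends on letter class: consonant d→i is +5, but vowel a→d is +3. Vowels shift forward by 3 and consonants shift forward by 5.
On gauge: g(cons)+5=l, a(vowel)+3=d, u(vowel)+3=x, g(cons)+5=l, e(vowel)+3=h.

ldxlh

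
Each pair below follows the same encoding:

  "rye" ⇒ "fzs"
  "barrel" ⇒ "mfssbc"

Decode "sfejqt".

The output letters match the input read backwards, each shifted +1: rye reversed is eyr. Read the word backwards and shift each letter +1.
Reversing it on sfejqt: shift back: s−1=r, f−1=e, e−1=d, j−1=i, q−1=p, t−1=s → redips; then reverse → spider.

spider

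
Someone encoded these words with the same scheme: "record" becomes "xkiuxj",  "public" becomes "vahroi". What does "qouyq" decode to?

Compare letters: r→x is +6, e→k is +6, c→i is +6 — a constant shift. Each letter is shifted forward by 6 in the alphabet (a Caesar shift of +6).
Decoding qouyq: q−6=k, o−6=i, u−6=o, y−6=s, q−6=k.

kiosk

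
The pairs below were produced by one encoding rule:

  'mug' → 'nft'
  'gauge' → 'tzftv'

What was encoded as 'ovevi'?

This is the alphabet-reversal cipher (Atbash): a becomes z, b becomes y, etc.
Reversing it on ovevi: o↔l, v↔e, e↔v, v↔e, i↔r.

lever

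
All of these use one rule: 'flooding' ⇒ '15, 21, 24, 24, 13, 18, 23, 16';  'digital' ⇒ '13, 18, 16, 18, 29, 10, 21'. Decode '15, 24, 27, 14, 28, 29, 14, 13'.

f is letter #6 and maps to 15: an offset of 9. The number is (letter's place in the alphabet, a=1) + 9.
Reversing it on 15, 24, 27, 14, 28, 29, 14, 13: 15→(15−9)÷1=6=f, 24→(24−9)÷1=15=o, 27→(27−9)÷1=18=r, 14→(14−9)÷1=5=e, 28→(28−9)÷1=19=s, 29→(29−9)÷1=20=t, 14→(14−9)÷1=5=e, 13→(13−9)÷1=4=d.

forested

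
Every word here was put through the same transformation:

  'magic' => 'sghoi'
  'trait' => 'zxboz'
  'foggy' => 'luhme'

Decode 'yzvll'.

Shifts by position in magic: pos 0: m→s (+6), pos 1: a→g (+6), pos 2: g→h (+1), pos 3: i→o (+6), pos 4: c→i (+6) — repeating every 3. A repeating key of period 3 is used — shifts +6, +6, +1 over and over.
Reversing it on yzvll: y−6=s, z−6=t, v−1=u, l−6=f, l−6=f.

stuff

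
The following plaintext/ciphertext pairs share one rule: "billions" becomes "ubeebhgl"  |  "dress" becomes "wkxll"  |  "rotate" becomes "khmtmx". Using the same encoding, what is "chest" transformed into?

Compare letters: b→u is +19, i→b is +19, l→e is +19 — a constant shift. This is a Caesar cipher with shift 19.
On chest: c+19=v, h+19=a, e+19=x, s+19=l, t+19=m.

vaxlm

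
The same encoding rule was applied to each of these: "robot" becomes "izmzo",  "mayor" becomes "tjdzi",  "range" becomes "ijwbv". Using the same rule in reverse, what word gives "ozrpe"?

Each letter's alphabet position (a=0..z=25) is mapped through 3·x+9 mod 26 — an affine cipher.
Reversing it on ozrpe: o(14)→9·(14−9)≡19=t; z(25)→9·(25−9)≡14=o; r(17)→9·(17−9)≡20=u; p(15)→9·(15−9)≡2=c; e(4)→9·(4−9)≡7=h (all mod 26).

touch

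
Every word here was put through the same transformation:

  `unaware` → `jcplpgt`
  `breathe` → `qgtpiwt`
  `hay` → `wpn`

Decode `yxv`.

jig

Compare letters: u→j is +15, n→c is +15, a→p is +15 — a constant shift. Each letter is shifted forward by 15 in the alphabet (a Caesar shift of +15).
Reversing it on yxv: y−15=j, x−15=i, v−15=g.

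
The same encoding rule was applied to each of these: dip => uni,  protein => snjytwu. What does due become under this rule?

jzi

The word is reversed, then every letter is shifted forward by 5.
For due: reverse → eud; then shift: e+5=j, u+5=z, d+5=i.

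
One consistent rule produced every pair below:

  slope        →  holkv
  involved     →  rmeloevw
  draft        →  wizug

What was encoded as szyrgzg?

Letters are reflected about the middle of the alphabet (position → 25−position): Atbash.
Decoding szyrgzg: s↔h, z↔a, y↔b, r↔i, g↔t, z↔a, g↔t.

habitat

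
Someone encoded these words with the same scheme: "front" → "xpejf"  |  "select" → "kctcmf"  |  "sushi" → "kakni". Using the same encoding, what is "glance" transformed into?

stwjmc

f(5)→x(23) and r(17)→p(15) fit y≡21x+22 (mod 26); the inverse of 21 mod 26 is 5. Each letter's alphabet position (a=0..z=25) is mapped through 21·x+22 mod 26 — an affine cipher.
On glance: g(6)→21·6+22≡18=s; l(11)→21·11+22≡19=t; a(0)→21·0+22≡22=w; n(13)→21·13+22≡9=j; c(2)→21·2+22≡12=m; e(4)→21·4+22≡2=c (all mod 26).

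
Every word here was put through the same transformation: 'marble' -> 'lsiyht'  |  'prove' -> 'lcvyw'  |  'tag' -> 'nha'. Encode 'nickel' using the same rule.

The output letters match the input read backwards, each shifted +7: marble reversed is elbram. Two steps: reverse the string, then apply a Caesar shift of +7.
On nickel: reverse → lekcin; then shift: l+7=s, e+7=l, k+7=r, c+7=j, i+7=p, n+7=u.

slrjpu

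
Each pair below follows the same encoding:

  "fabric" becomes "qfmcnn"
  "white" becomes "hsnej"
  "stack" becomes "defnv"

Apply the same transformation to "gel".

rjw

The shift depends on letter class: consonant f→q is +11, but vowel a→f is +5. Vowels shift forward by 5 and consonants shift forward by 11.
Applying it to gel: g(cons)+11=r, e(vowel)+5=j, l(cons)+11=w.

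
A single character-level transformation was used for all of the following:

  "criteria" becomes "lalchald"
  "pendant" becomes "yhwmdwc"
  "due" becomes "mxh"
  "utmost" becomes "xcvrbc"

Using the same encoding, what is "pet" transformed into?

The shift depends on letter class: consonant c→l is +9, but vowel i→l is +3. Vowels shift forward by 3 and consonants shift forward by 9.
On pet: p(cons)+9=y, e(vowel)+3=h, t(cons)+9=c.

yhc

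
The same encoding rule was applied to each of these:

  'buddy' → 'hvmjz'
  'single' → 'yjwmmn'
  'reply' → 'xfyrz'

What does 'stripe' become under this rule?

yuaoqn

Shifts by position in buddy: pos 0: b→h (+6), pos 1: u→v (+1), pos 2: d→m (+9), pos 3: d→j (+6), pos 4: y→z (+1) — repeating every 3. A repeating key of period 3 is used — shifts +6, +1, +9 over and over.
For stripe: s+6=y, t+1=u, r+9=a, i+6=o, p+1=q, e+9=n.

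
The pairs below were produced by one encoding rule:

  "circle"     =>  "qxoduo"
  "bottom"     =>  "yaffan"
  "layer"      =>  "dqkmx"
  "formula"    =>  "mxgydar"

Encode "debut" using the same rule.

fgnqp

The output letters match the input read backwards, each shifted +12: circle reversed is elcric. Read the word backwards and shift each letter +12.
On debut: reverse → tubed; then shift: t+12=f, u+12=g, b+12=n, e+12=q, d+12=p.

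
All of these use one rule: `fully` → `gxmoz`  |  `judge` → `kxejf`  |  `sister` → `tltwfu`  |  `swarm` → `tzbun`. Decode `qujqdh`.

Shifts by position in fully: pos 0: f→g (+1), pos 1: u→x (+3), pos 2: l→m (+1), pos 3: l→o (+3) — repeating every 2. A repeating key of period 2 is used — shifts +1, +3 over and over.
Undoing it on qujqdh: q−1=p, u−3=r, j−1=i, q−3=n, d−1=c, h−3=e.

prince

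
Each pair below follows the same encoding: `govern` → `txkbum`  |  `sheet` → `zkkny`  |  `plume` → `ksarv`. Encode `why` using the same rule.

enc

The output letters match the input read backwards, each shifted +6: govern reversed is nrevog. The word is reversed, then every letter is shifted forward by 6.
Applying it to why: reverse → yhw; then shift: y+6=e, h+6=n, w+6=c.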